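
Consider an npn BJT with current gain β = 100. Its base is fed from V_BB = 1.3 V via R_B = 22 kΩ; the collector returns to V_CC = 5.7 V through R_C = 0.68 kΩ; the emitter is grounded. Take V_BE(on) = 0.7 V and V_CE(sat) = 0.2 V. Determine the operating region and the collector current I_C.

Assume active. Base-emitter loop: I_B = (V_BB − V_BE)/R_B = (1.3 − 0.7)/22 = 0.0273 mA.
I_C = β·I_B = 100×0.0273 = 2.73 mA.
V_CE = V_CC − I_C·R_C = 5.7 − 2.73×0.68 = 3.85 V > V_CE(sat), so the active-region assumption holds.

active; I_C ≈ 2.7 mA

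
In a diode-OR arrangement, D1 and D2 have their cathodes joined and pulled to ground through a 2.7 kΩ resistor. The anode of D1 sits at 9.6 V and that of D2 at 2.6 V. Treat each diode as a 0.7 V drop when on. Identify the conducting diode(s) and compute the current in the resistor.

Only D1 conducts; I_R ≈ 3.3 mA

Assume both conduct. Then node N would need to be at both 9.6−0.7 = 8.9 V and 2.6−0.7 = 1.9 V, which is impossible.
Assume only D1 conducts: V_N = 9.6 − 0.7 = 8.9 V, so I_R = 8.9/2.7 = 3.3 mA.
Check D2: its anode-to-cathode voltage is 2.6 − 8.9 = -6.3 V < 0.7 V, so it is off. The assumption is consistent.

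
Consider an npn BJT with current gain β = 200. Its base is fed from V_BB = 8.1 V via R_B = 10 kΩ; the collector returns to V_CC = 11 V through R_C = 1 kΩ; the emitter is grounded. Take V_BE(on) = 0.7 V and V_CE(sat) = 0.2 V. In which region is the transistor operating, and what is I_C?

Assume active: I_B = (8.1 − 0.7)/10 = 0.74 mA, giving I_C = β·I_B = 148 mA.
But then V_CE = 11 − 148×1 = -137 V < V_CE(sat) = 0.2 V — impossible in the active region.
So the transistor is saturated. With V_CE = 0.2 V, I_C = (V_CC − 0.2)/R_C = 10.8/1 = 10.8 mA.
Check: β·I_B = 148 mA > I_C = 10.8 mA, confirming saturation.

saturation; I_C ≈ 11 mA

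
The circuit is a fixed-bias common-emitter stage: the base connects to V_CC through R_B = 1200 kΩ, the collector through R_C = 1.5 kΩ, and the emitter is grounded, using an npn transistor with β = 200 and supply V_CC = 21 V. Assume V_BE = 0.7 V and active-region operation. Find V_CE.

Base loop: V_CC = I_B·R_B + V_BE, so I_B = (21 − 0.7)/1200 kΩ = 0.0169 mA.
In the active region I_C = β·I_B = 200 × 0.0169 = 3.38 mA.
Collector loop: V_CE = V_CC − I_C·R_C = 21 − 3.38×1.5 = 15.9 V.
Since V_CE = 15.9 V > V_CE(sat) ≈ 0.2 V, the transistor is in the active region as assumed.

V_CE ≈ 16 V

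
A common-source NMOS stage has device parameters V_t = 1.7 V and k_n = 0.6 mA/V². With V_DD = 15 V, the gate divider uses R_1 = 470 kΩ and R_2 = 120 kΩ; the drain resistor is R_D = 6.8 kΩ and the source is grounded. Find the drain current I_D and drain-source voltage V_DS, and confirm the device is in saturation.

V_G = V_DD·R_2/(R_1+R_2) = 15×120/590 = 3.05 V. With the source grounded, V_GS = V_G = 3.05 V.
Assume saturation: I_D = (k_n/2)(V_GS − V_t)² = (0.6/2)×(3.05 − 1.7)² = 0.3×1.35² = 0.547 mA.
V_DS = V_DD − I_D·R_D = 15 − 0.547×6.8 = 11.3 V.
Saturation requires V_DS ≥ V_GS − V_t = 1.35 V; 11.3 ≥ 1.35 ✓.

I_D ≈ 0.55 mA, V_DS ≈ 11 V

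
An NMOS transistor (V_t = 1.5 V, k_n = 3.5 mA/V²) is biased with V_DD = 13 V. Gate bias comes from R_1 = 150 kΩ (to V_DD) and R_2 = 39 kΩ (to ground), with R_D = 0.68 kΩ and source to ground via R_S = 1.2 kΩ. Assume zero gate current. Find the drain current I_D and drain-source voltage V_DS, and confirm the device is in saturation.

V_G = V_DD·R_2/(R_1+R_2) = 13×39/189 = 2.68 V.
Assume saturation: I_D = (k_n/2)(V_GS − V_t)² with V_GS = V_G − I_D·R_S = 2.68 − 1.2·I_D.
Substituting gives 2.52·I_D² − 5.97·I_D + 2.45 = 0, with roots I_D = 0.528 or 1.84 mA.
The root I_D = 1.84 mA gives V_GS = 0.475 V ≤ V_t, so take I_D = 0.528 mA.
Then V_GS = 2.05 V and V_DS = V_DD − I_D(R_D+R_S) = 13 − 0.528×1.88 = 12 V.
Saturation requires V_DS ≥ V_GS − V_t = 0.549 V; 12 ≥ 0.549 ✓.

I_D ≈ 0.53 mA, V_DS ≈ 12 V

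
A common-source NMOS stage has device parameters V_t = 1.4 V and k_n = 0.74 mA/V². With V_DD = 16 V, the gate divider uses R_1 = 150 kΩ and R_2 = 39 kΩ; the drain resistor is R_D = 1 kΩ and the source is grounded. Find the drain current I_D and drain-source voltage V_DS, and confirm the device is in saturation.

I_D ≈ 1.3 mA, V_DS ≈ 15 V

V_G = V_DD·R_2/(R_1+R_2) = 16×39/189 = 3.3 V. With the source grounded, V_GS = V_G = 3.3 V.
Assume saturation: I_D = (k_n/2)(V_GS − V_t)² = (0.74/2)×(3.3 − 1.4)² = 0.37×1.9² = 1.34 mA.
V_DS = V_DD − I_D·R_D = 16 − 1.34×1 = 14.7 V.
Saturation requires V_DS ≥ V_GS − V_t = 1.9 V; 14.7 ≥ 1.9 ✓.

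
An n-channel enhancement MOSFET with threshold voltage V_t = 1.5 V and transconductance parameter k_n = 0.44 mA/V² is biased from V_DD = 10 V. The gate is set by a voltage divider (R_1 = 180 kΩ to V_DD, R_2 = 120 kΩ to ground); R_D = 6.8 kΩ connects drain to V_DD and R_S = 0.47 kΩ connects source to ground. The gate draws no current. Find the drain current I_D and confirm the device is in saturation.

V_G = V_DD·R_2/(R_1+R_2) = 10×120/300 = 4 V.
Assume saturation: I_D = (k_n/2)(V_GS − V_t)² with V_GS = V_G − I_D·R_S = 4 − 0.47·I_D.
Substituting gives 0.0486·I_D² − 1.52·I_D + 1.38 = 0, with roots I_D = 0.934 or 30.3 mA.
The root I_D = 30.3 mA gives V_GS = -10.2 V ≤ V_t, so take I_D = 0.934 mA.
Then V_GS = 3.56 V and V_DS = V_DD − I_D(R_D+R_S) = 10 − 0.934×7.27 = 3.21 V.
Saturation requires V_DS ≥ V_GS − V_t = 2.06 V; 3.21 ≥ 2.06 ✓.

I_D ≈ 0.93 mA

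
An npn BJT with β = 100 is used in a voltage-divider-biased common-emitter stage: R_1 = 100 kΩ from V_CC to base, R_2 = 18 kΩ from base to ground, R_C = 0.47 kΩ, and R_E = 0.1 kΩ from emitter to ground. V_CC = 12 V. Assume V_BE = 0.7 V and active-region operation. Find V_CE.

Thevenize the base divider: V_Th = V_CC·R_2/(R_1+R_2) = 12×18/118 = 1.83 V, R_Th = R_1‖R_2 = 15.3 kΩ.
Base-emitter loop: V_Th = I_B·R_Th + V_BE + (β+1)I_B·R_E, so I_B = (1.83 − 0.7) / (15.3 + 101×0.1) = 0.0446 mA.
I_C = β·I_B = 100×0.0446 = 4.46 mA, and I_E = (β+1)I_B = 4.5 mA.
V_CE = V_CC − I_C·R_C − I_E·R_E = 12 − 4.46×0.47 − 4.5×0.1 = 9.45 V.
V_CE = 9.45 V > 0.2 V confirms active-region operation.

V_CE ≈ 9.5 V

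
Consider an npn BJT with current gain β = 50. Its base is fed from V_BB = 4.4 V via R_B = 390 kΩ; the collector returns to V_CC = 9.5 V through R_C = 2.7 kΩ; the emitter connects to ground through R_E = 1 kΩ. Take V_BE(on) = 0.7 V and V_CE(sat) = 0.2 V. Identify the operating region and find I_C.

active; I_C ≈ 0.42 mA

Assume active. Base-emitter loop: I_B = (V_BB − V_BE)/(R_B + (β+1)R_E) = (4.4 − 0.7)/(390 + 51×1) = 0.00839 mA.
I_C = β·I_B = 50×0.00839 = 0.42 mA.
V_CE = V_CC − I_C·R_C − I_E·R_E = 9.5 − 0.42×2.7 − 0.428×1 = 7.94 V > V_CE(sat), so the active-region assumption holds.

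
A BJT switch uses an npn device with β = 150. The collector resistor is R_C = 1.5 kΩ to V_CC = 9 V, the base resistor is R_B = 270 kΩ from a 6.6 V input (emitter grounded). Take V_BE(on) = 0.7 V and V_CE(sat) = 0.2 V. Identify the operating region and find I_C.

Assume active. Base-emitter loop: I_B = (V_BB − V_BE)/R_B = (6.6 − 0.7)/270 = 0.0219 mA.
I_C = β·I_B = 150×0.0219 = 3.28 mA.
V_CE = V_CC − I_C·R_C = 9 − 3.28×1.5 = 4.08 V > V_CE(sat), so the active-region assumption holds.

active; I_C ≈ 3.3 mA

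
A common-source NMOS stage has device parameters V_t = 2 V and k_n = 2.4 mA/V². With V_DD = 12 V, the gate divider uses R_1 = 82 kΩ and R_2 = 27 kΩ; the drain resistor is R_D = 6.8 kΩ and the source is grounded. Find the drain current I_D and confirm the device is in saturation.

V_G = V_DD·R_2/(R_1+R_2) = 12×27/109 = 2.97 V. With the source grounded, V_GS = V_G = 2.97 V.
Assume saturation: I_D = (k_n/2)(V_GS − V_t)² = (2.4/2)×(2.97 − 2)² = 1.2×0.972² = 1.13 mA.
V_DS = V_DD − I_D·R_D = 12 − 1.13×6.8 = 4.28 V.
Saturation requires V_DS ≥ V_GS − V_t = 0.972 V; 4.28 ≥ 0.972 ✓.

I_D ≈ 1.1 mA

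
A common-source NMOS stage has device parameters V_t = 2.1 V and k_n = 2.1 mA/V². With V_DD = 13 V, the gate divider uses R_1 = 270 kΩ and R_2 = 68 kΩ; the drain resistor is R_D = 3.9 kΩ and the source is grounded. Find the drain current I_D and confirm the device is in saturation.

I_D ≈ 0.28 mA

V_G = V_DD·R_2/(R_1+R_2) = 13×68/338 = 2.62 V. With the source grounded, V_GS = V_G = 2.62 V.
Assume saturation: I_D = (k_n/2)(V_GS − V_t)² = (2.1/2)×(2.62 − 2.1)² = 1.05×0.515² = 0.279 mA.
V_DS = V_DD − I_D·R_D = 13 − 0.279×3.9 = 11.9 V.
Saturation requires V_DS ≥ V_GS − V_t = 0.515 V; 11.9 ≥ 0.515 ✓.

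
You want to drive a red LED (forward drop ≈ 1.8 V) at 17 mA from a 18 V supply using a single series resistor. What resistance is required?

The resistor drops V_S − V_D = 18 − 1.8 = 16.2 V at 17 mA.
R = 16.2 V / 17 mA = 0.953 kΩ.

R ≈ 0.95 kΩ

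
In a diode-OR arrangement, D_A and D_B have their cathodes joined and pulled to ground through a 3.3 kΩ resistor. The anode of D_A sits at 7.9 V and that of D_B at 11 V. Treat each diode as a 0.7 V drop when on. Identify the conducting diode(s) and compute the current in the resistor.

Only D_B conducts; I_R ≈ 3.1 mA

Assume both conduct. Then node N would need to be at both 7.9−0.7 = 7.2 V and 11−0.7 = 10.3 V, which is impossible.
Assume only D_B conducts: V_N = 11 − 0.7 = 10.3 V, so I_R = 10.3/3.3 = 3.12 mA.
Check D_A: its anode-to-cathode voltage is 7.9 − 10.3 = -2.4 V < 0.7 V, so it is off. The assumption is consistent.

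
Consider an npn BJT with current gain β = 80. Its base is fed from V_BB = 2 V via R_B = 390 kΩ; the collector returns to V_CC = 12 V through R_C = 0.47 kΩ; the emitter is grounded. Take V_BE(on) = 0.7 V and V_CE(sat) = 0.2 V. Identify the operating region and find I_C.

Assume active. Base-emitter loop: I_B = (V_BB − V_BE)/R_B = (2 − 0.7)/390 = 0.00333 mA.
I_C = β·I_B = 80×0.00333 = 0.267 mA.
V_CE = V_CC − I_C·R_C = 12 − 0.267×0.47 = 11.9 V > V_CE(sat), so the active-region assumption holds.

active; I_C ≈ 0.27 mA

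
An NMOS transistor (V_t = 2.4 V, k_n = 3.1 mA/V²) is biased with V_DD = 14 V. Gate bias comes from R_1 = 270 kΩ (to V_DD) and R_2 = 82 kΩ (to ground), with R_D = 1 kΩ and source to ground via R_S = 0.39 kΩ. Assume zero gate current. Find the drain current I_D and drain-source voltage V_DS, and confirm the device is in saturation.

V_G = V_DD·R_2/(R_1+R_2) = 14×82/352 = 3.26 V.
Assume saturation: I_D = (k_n/2)(V_GS − V_t)² with V_GS = V_G − I_D·R_S = 3.26 − 0.39·I_D.
Substituting gives 0.236·I_D² − 2.04·I_D + 1.15 = 0, with roots I_D = 0.606 or 8.05 mA.
The root I_D = 8.05 mA gives V_GS = 0.121 V ≤ V_t, so take I_D = 0.606 mA.
Then V_GS = 3.03 V and V_DS = V_DD − I_D(R_D+R_S) = 14 − 0.606×1.39 = 13.2 V.
Saturation requires V_DS ≥ V_GS − V_t = 0.625 V; 13.2 ≥ 0.625 ✓.

I_D ≈ 0.61 mA, V_DS ≈ 13 V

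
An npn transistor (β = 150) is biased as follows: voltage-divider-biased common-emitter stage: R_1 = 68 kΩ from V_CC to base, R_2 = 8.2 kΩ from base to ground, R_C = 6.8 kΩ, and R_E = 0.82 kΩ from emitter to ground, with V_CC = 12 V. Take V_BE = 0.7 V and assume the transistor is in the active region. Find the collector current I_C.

I_C ≈ 0.68 mA

Thevenize the base divider: V_Th = V_CC·R_2/(R_1+R_2) = 12×8.2/76.2 = 1.29 V, R_Th = R_1‖R_2 = 7.32 kΩ.
Base-emitter loop: V_Th = I_B·R_Th + V_BE + (β+1)I_B·R_E, so I_B = (1.29 − 0.7) / (7.32 + 151×0.82) = 0.00451 mA.
I_C = β·I_B = 150×0.00451 = 0.676 mA, and I_E = (β+1)I_B = 0.681 mA.
V_CE = V_CC − I_C·R_C − I_E·R_E = 12 − 0.676×6.8 − 0.681×0.82 = 6.84 V.
V_CE = 6.84 V > 0.2 V confirms active-region operation.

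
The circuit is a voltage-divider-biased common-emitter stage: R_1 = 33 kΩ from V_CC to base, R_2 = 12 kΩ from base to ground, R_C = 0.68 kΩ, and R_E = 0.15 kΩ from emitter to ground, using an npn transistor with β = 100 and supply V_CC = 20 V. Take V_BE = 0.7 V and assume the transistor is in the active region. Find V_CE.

V_CE ≈ 3.9 V

Thevenize the base divider: V_Th = V_CC·R_2/(R_1+R_2) = 20×12/45 = 5.33 V, R_Th = R_1‖R_2 = 8.8 kΩ.
Base-emitter loop: V_Th = I_B·R_Th + V_BE + (β+1)I_B·R_E, so I_B = (5.33 − 0.7) / (8.8 + 101×0.15) = 0.193 mA.
I_C = β·I_B = 100×0.193 = 19.3 mA, and I_E = (β+1)I_B = 19.5 mA.
V_CE = V_CC − I_C·R_C − I_E·R_E = 20 − 19.3×0.68 − 19.5×0.15 = 3.91 V.
V_CE = 3.91 V > 0.2 V confirms active-region operation.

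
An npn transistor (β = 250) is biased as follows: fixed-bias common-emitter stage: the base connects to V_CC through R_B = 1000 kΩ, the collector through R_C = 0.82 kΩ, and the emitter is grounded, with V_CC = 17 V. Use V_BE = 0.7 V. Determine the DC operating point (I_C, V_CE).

Base loop: V_CC = I_B·R_B + V_BE, so I_B = (17 − 0.7)/1000 kΩ = 0.0163 mA.
In the active region I_C = β·I_B = 250 × 0.0163 = 4.08 mA.
Collector loop: V_CE = V_CC − I_C·R_C = 17 − 4.08×0.82 = 13.7 V.
Since V_CE = 13.7 V > V_CE(sat) ≈ 0.2 V, the transistor is in the active region as assumed.

I_C ≈ 4.1 mA, V_CE ≈ 14 V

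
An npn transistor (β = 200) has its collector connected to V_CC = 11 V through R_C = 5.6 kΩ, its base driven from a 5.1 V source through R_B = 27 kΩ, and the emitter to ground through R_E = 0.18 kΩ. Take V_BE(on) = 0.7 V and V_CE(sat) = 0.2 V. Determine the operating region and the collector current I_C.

saturation; I_C ≈ 1.9 mA

Assume active: I_B = (5.1 − 0.7)/(27 + 201×0.18) = 0.0696 mA, I_C = β·I_B = 13.9 mA.
Then V_CE = 11 − 13.9×5.6 − 14×0.18 = -69.5 V < 0.2 V — the active assumption fails.
Re-solve with V_CE = 0.2 V. KCL at the emitter: V_E/R_E = (V_BB−0.7−V_E)/R_B + (V_CC−0.2−V_E)/R_C, giving V_E = 0.362 V.
I_C = (V_CC − 0.2 − V_E)/R_C = (10.8 − 0.362)/5.6 = 1.86 mA.
Check: I_B = (4.4 − 0.362)/27 = 0.15 mA, and β·I_B = 29.9 mA > I_C, confirming saturation.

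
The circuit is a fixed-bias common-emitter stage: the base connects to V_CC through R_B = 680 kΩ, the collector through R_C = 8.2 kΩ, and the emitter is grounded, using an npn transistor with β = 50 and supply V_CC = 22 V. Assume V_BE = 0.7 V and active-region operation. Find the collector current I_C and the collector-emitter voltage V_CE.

Base loop: V_CC = I_B·R_B + V_BE, so I_B = (22 − 0.7)/680 kΩ = 0.0313 mA.
In the active region I_C = β·I_B = 50 × 0.0313 = 1.57 mA.
Collector loop: V_CE = V_CC − I_C·R_C = 22 − 1.57×8.2 = 9.16 V.
Since V_CE = 9.16 V > V_CE(sat) ≈ 0.2 V, the transistor is in the active region as assumed.

I_C ≈ 1.6 mA, V_CE ≈ 9.2 V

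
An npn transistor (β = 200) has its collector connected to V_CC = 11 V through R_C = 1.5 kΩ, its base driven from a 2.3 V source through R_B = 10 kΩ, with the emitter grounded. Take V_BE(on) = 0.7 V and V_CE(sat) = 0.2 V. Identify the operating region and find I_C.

saturation; I_C ≈ 7.2 mA

Assume active: I_B = (2.3 − 0.7)/10 = 0.16 mA, giving I_C = β·I_B = 32 mA.
But then V_CE = 11 − 32×1.5 = -37 V < V_CE(sat) = 0.2 V — impossible in the active region.
So the transistor is saturated. With V_CE = 0.2 V, I_C = (V_CC − 0.2)/R_C = 10.8/1.5 = 7.2 mA.
Check: β·I_B = 32 mA > I_C = 7.2 mA, confirming saturation.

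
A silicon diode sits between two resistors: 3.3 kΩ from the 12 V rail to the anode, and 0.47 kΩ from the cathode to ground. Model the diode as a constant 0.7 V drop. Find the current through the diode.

I ≈ 3 mA

The two resistors are in series with the diode, so KVL gives 12 = I·3.3 + 0.7 + I·0.47.
I = (12 − 0.7) / (3.3 + 0.47) kΩ = 11.3 / 3.77 = 3 mA.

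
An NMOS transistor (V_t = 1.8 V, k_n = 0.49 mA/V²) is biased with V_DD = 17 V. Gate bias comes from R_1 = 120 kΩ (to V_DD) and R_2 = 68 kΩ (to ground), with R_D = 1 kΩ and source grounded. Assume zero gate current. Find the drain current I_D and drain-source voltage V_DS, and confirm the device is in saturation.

V_G = V_DD·R_2/(R_1+R_2) = 17×68/188 = 6.15 V. With the source grounded, V_GS = V_G = 6.15 V.
Assume saturation: I_D = (k_n/2)(V_GS − V_t)² = (0.49/2)×(6.15 − 1.8)² = 0.245×4.35² = 4.63 mA.
V_DS = V_DD − I_D·R_D = 17 − 4.63×1 = 12.4 V.
Saturation requires V_DS ≥ V_GS − V_t = 4.35 V; 12.4 ≥ 4.35 ✓.

I_D ≈ 4.6 mA, V_DS ≈ 12 V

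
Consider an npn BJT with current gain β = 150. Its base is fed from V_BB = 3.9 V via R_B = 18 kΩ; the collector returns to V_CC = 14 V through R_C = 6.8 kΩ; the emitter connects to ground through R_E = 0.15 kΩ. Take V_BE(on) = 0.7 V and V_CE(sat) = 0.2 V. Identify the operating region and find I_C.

Assume active: I_B = (3.9 − 0.7)/(18 + 151×0.15) = 0.0787 mA, I_C = β·I_B = 11.8 mA.
Then V_CE = 14 − 11.8×6.8 − 11.9×0.15 = -68.1 V < 0.2 V — the active assumption fails.
Re-solve with V_CE = 0.2 V. KCL at the emitter: V_E/R_E = (V_BB−0.7−V_E)/R_B + (V_CC−0.2−V_E)/R_C, giving V_E = 0.321 V.
I_C = (V_CC − 0.2 − V_E)/R_C = (13.8 − 0.321)/6.8 = 1.98 mA.
Check: I_B = (3.2 − 0.321)/18 = 0.16 mA, and β·I_B = 24 mA > I_C, confirming saturation.

saturation; I_C ≈ 2 mA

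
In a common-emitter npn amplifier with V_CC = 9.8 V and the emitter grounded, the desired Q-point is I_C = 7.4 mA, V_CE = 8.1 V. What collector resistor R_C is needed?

Collector loop: V_CC = I_C·R_C + V_CE.
R_C = (V_CC − V_CE)/I_C = (9.8 − 8.1)/7.4 = 0.23 kΩ.

R_C ≈ 0.23 kΩ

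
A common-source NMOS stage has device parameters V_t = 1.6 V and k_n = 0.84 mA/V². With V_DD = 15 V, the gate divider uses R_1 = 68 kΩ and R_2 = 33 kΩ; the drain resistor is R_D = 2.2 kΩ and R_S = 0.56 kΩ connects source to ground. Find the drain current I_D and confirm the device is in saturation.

V_G = V_DD·R_2/(R_1+R_2) = 15×33/101 = 4.9 V.
Assume saturation: I_D = (k_n/2)(V_GS − V_t)² with V_GS = V_G − I_D·R_S = 4.9 − 0.56·I_D.
Substituting gives 0.132·I_D² − 2.55·I_D + 4.58 = 0, with roots I_D = 2 or 17.4 mA.
The root I_D = 17.4 mA gives V_GS = -4.83 V ≤ V_t, so take I_D = 2 mA.
Then V_GS = 3.78 V and V_DS = V_DD − I_D(R_D+R_S) = 15 − 2×2.76 = 9.48 V.
Saturation requires V_DS ≥ V_GS − V_t = 2.18 V; 9.48 ≥ 2.18 ✓.

I_D ≈ 2 mA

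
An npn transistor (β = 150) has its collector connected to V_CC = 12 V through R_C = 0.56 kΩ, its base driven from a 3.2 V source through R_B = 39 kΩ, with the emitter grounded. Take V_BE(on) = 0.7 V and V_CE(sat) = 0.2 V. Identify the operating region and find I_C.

active; I_C ≈ 9.6 mA

Assume active. Base-emitter loop: I_B = (V_BB − V_BE)/R_B = (3.2 − 0.7)/39 = 0.0641 mA.
I_C = β·I_B = 150×0.0641 = 9.62 mA.
V_CE = V_CC − I_C·R_C = 12 − 9.62×0.56 = 6.62 V > V_CE(sat), so the active-region assumption holds.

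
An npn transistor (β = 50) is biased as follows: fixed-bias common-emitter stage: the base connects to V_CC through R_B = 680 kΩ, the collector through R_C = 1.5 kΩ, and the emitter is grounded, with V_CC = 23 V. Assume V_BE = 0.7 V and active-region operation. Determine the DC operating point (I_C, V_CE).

I_C ≈ 1.6 mA, V_CE ≈ 21 V

Base loop: V_CC = I_B·R_B + V_BE, so I_B = (23 − 0.7)/680 kΩ = 0.0328 mA.
In the active region I_C = β·I_B = 50 × 0.0328 = 1.64 mA.
Collector loop: V_CE = V_CC − I_C·R_C = 23 − 1.64×1.5 = 20.5 V.
Since V_CE = 20.5 V > V_CE(sat) ≈ 0.2 V, the transistor is in the active region as assumed.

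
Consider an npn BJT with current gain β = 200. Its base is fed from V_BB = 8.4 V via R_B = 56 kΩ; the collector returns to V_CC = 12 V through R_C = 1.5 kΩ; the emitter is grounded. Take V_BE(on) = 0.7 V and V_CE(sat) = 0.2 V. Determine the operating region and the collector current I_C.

saturation; I_C ≈ 7.9 mA

Assume active: I_B = (8.4 − 0.7)/56 = 0.138 mA, giving I_C = β·I_B = 27.5 mA.
But then V_CE = 12 − 27.5×1.5 = -29.3 V < V_CE(sat) = 0.2 V — impossible in the active region.
So the transistor is saturated. With V_CE = 0.2 V, I_C = (V_CC − 0.2)/R_C = 11.8/1.5 = 7.87 mA.
Check: β·I_B = 27.5 mA > I_C = 7.87 mA, confirming saturation.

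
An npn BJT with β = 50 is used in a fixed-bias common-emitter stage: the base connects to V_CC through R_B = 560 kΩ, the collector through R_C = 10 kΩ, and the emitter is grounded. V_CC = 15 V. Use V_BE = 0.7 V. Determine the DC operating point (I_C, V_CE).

I_C ≈ 1.3 mA, V_CE ≈ 2.2 V

Base loop: V_CC = I_B·R_B + V_BE, so I_B = (15 − 0.7)/560 kΩ = 0.0255 mA.
In the active region I_C = β·I_B = 50 × 0.0255 = 1.28 mA.
Collector loop: V_CE = V_CC − I_C·R_C = 15 − 1.28×10 = 2.23 V.
Since V_CE = 2.23 V > V_CE(sat) ≈ 0.2 V, the transistor is in the active region as assumed.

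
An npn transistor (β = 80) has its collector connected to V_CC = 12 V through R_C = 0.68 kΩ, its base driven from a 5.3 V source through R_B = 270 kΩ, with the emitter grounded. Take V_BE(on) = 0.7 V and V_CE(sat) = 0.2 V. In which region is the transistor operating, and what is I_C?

Assume active. Base-emitter loop: I_B = (V_BB − V_BE)/R_B = (5.3 − 0.7)/270 = 0.017 mA.
I_C = β·I_B = 80×0.017 = 1.36 mA.
V_CE = V_CC − I_C·R_C = 12 − 1.36×0.68 = 11.1 V > V_CE(sat), so the active-region assumption holds.

active; I_C ≈ 1.4 mA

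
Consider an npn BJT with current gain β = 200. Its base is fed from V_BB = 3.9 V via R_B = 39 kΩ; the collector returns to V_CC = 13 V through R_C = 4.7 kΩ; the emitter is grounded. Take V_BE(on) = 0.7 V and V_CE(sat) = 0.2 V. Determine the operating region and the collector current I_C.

Assume active: I_B = (3.9 − 0.7)/39 = 0.0821 mA, giving I_C = β·I_B = 16.4 mA.
But then V_CE = 13 − 16.4×4.7 = -64.1 V < V_CE(sat) = 0.2 V — impossible in the active region.
So the transistor is saturated. With V_CE = 0.2 V, I_C = (V_CC − 0.2)/R_C = 12.8/4.7 = 2.72 mA.
Check: β·I_B = 16.4 mA > I_C = 2.72 mA, confirming saturation.

saturation; I_C ≈ 2.7 mA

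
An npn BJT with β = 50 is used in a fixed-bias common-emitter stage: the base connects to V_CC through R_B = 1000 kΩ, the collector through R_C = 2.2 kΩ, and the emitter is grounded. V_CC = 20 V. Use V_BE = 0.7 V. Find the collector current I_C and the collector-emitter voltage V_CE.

I_C ≈ 0.97 mA, V_CE ≈ 18 V

Base loop: V_CC = I_B·R_B + V_BE, so I_B = (20 − 0.7)/1000 kΩ = 0.0193 mA.
In the active region I_C = β·I_B = 50 × 0.0193 = 0.965 mA.
Collector loop: V_CE = V_CC − I_C·R_C = 20 − 0.965×2.2 = 17.9 V.
Since V_CE = 17.9 V > V_CE(sat) ≈ 0.2 V, the transistor is in the active region as assumed.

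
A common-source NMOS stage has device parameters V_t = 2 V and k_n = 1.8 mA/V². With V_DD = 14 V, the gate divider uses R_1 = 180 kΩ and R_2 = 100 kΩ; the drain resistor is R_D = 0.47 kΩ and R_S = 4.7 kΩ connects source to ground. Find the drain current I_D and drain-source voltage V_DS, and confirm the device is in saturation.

I_D ≈ 0.48 mA, V_DS ≈ 12 V

V_G = V_DD·R_2/(R_1+R_2) = 14×100/280 = 5 V.
Assume saturation: I_D = (k_n/2)(V_GS − V_t)² with V_GS = V_G − I_D·R_S = 5 − 4.7·I_D.
Substituting gives 19.9·I_D² − 26.4·I_D + 8.1 = 0, with roots I_D = 0.483 or 0.844 mA.
The root I_D = 0.844 mA gives V_GS = 1.03 V ≤ V_t, so take I_D = 0.483 mA.
Then V_GS = 2.73 V and V_DS = V_DD − I_D(R_D+R_S) = 14 − 0.483×5.17 = 11.5 V.
Saturation requires V_DS ≥ V_GS − V_t = 0.732 V; 11.5 ≥ 0.732 ✓.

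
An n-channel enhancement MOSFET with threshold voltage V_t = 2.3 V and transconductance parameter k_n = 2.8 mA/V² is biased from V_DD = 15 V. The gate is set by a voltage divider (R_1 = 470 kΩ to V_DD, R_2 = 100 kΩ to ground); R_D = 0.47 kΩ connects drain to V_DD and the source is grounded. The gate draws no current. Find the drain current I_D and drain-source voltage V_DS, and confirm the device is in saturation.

V_G = V_DD·R_2/(R_1+R_2) = 15×100/570 = 2.63 V. With the source grounded, V_GS = V_G = 2.63 V.
Assume saturation: I_D = (k_n/2)(V_GS − V_t)² = (2.8/2)×(2.63 − 2.3)² = 1.4×0.332² = 0.154 mA.
V_DS = V_DD − I_D·R_D = 15 − 0.154×0.47 = 14.9 V.
Saturation requires V_DS ≥ V_GS − V_t = 0.332 V; 14.9 ≥ 0.332 ✓.

I_D ≈ 0.15 mA, V_DS ≈ 15 V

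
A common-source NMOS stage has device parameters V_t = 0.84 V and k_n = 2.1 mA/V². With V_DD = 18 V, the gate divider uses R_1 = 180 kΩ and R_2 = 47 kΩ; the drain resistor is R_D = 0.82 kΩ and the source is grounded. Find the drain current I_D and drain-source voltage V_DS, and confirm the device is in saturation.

I_D ≈ 8.8 mA, V_DS ≈ 11 V

V_G = V_DD·R_2/(R_1+R_2) = 18×47/227 = 3.73 V. With the source grounded, V_GS = V_G = 3.73 V.
Assume saturation: I_D = (k_n/2)(V_GS − V_t)² = (2.1/2)×(3.73 − 0.84)² = 1.05×2.89² = 8.75 mA.
V_DS = V_DD − I_D·R_D = 18 − 8.75×0.82 = 10.8 V.
Saturation requires V_DS ≥ V_GS − V_t = 2.89 V; 10.8 ≥ 2.89 ✓.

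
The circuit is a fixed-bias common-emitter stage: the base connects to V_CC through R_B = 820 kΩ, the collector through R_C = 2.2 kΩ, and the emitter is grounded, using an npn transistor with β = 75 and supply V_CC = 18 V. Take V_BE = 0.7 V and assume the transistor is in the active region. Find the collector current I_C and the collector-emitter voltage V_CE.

I_C ≈ 1.6 mA, V_CE ≈ 15 V

Base loop: V_CC = I_B·R_B + V_BE, so I_B = (18 − 0.7)/820 kΩ = 0.0211 mA.
In the active region I_C = β·I_B = 75 × 0.0211 = 1.58 mA.
Collector loop: V_CE = V_CC − I_C·R_C = 18 − 1.58×2.2 = 14.5 V.
Since V_CE = 14.5 V > V_CE(sat) ≈ 0.2 V, the transistor is in the active region as assumed.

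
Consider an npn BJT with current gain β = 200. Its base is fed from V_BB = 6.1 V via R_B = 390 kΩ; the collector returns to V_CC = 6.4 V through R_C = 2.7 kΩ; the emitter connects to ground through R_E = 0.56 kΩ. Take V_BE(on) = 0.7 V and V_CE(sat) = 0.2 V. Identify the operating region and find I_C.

Assume active: I_B = (6.1 − 0.7)/(390 + 201×0.56) = 0.0107 mA, I_C = β·I_B = 2.15 mA.
Then V_CE = 6.4 − 2.15×2.7 − 2.16×0.56 = -0.612 V < 0.2 V — the active assumption fails.
Re-solve with V_CE = 0.2 V. KCL at the emitter: V_E/R_E = (V_BB−0.7−V_E)/R_B + (V_CC−0.2−V_E)/R_C, giving V_E = 1.07 V.
I_C = (V_CC − 0.2 − V_E)/R_C = (6.2 − 1.07)/2.7 = 1.9 mA.
Check: I_B = (5.4 − 1.07)/390 = 0.0111 mA, and β·I_B = 2.22 mA > I_C, confirming saturation.

saturation; I_C ≈ 1.9 mA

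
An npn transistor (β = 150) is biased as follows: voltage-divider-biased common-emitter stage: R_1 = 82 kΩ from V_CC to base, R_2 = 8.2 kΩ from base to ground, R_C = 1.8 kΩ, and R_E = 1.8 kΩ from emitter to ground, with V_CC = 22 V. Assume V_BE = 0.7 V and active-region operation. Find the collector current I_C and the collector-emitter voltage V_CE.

Thevenize the base divider: V_Th = V_CC·R_2/(R_1+R_2) = 22×8.2/90.2 = 2 V, R_Th = R_1‖R_2 = 7.45 kΩ.
Base-emitter loop: V_Th = I_B·R_Th + V_BE + (β+1)I_B·R_E, so I_B = (2 − 0.7) / (7.45 + 151×1.8) = 0.00466 mA.
I_C = β·I_B = 150×0.00466 = 0.698 mA, and I_E = (β+1)I_B = 0.703 mA.
V_CE = V_CC − I_C·R_C − I_E·R_E = 22 − 0.698×1.8 − 0.703×1.8 = 19.5 V.
V_CE = 19.5 V > 0.2 V confirms active-region operation.

I_C ≈ 0.7 mA, V_CE ≈ 19 V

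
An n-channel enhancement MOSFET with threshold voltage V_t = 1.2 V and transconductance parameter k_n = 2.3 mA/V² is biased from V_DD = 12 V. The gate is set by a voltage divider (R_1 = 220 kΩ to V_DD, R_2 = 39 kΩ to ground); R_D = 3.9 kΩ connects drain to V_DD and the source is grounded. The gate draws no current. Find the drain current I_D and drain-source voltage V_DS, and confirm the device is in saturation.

V_G = V_DD·R_2/(R_1+R_2) = 12×39/259 = 1.81 V. With the source grounded, V_GS = V_G = 1.81 V.
Assume saturation: I_D = (k_n/2)(V_GS − V_t)² = (2.3/2)×(1.81 − 1.2)² = 1.15×0.607² = 0.424 mA.
V_DS = V_DD − I_D·R_D = 12 − 0.424×3.9 = 10.3 V.
Saturation requires V_DS ≥ V_GS − V_t = 0.607 V; 10.3 ≥ 0.607 ✓.

I_D ≈ 0.42 mA, V_DS ≈ 10 V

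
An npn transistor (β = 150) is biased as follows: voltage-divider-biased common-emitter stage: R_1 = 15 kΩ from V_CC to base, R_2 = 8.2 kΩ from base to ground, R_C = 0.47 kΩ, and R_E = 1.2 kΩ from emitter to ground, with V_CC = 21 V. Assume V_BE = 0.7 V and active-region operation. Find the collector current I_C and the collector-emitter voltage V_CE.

Thevenize the base divider: V_Th = V_CC·R_2/(R_1+R_2) = 21×8.2/23.2 = 7.42 V, R_Th = R_1‖R_2 = 5.3 kΩ.
Base-emitter loop: V_Th = I_B·R_Th + V_BE + (β+1)I_B·R_E, so I_B = (7.42 − 0.7) / (5.3 + 151×1.2) = 0.036 mA.
I_C = β·I_B = 150×0.036 = 5.41 mA, and I_E = (β+1)I_B = 5.44 mA.
V_CE = V_CC − I_C·R_C − I_E·R_E = 21 − 5.41×0.47 − 5.44×1.2 = 11.9 V.
V_CE = 11.9 V > 0.2 V confirms active-region operation.

I_C ≈ 5.4 mA, V_CE ≈ 12 V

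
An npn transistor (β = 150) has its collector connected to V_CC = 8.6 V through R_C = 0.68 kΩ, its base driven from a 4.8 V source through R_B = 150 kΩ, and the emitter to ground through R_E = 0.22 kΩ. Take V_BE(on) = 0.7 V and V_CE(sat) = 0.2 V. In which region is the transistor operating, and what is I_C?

active; I_C ≈ 3.4 mA

Assume active. Base-emitter loop: I_B = (V_BB − V_BE)/(R_B + (β+1)R_E) = (4.8 − 0.7)/(150 + 151×0.22) = 0.0224 mA.
I_C = β·I_B = 150×0.0224 = 3.36 mA.
V_CE = V_CC − I_C·R_C − I_E·R_E = 8.6 − 3.36×0.68 − 3.38×0.22 = 5.57 V > V_CE(sat), so the active-region assumption holds.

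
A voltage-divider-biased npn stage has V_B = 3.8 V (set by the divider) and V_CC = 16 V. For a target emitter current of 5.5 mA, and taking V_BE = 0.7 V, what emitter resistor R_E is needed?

V_E = V_B − V_BE = 3.8 − 0.7 = 3.1 V.
R_E = V_E / I_E = 3.1 / 5.5 = 0.564 kΩ.

R_E ≈ 0.56 kΩ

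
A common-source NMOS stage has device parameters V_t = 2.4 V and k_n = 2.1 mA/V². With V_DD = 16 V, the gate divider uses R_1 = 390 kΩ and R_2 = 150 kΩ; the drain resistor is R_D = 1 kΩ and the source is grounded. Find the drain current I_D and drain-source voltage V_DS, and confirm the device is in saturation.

V_G = V_DD·R_2/(R_1+R_2) = 16×150/540 = 4.44 V. With the source grounded, V_GS = V_G = 4.44 V.
Assume saturation: I_D = (k_n/2)(V_GS − V_t)² = (2.1/2)×(4.44 − 2.4)² = 1.05×2.04² = 4.39 mA.
V_DS = V_DD − I_D·R_D = 16 − 4.39×1 = 11.6 V.
Saturation requires V_DS ≥ V_GS − V_t = 2.04 V; 11.6 ≥ 2.04 ✓.

I_D ≈ 4.4 mA, V_DS ≈ 12 V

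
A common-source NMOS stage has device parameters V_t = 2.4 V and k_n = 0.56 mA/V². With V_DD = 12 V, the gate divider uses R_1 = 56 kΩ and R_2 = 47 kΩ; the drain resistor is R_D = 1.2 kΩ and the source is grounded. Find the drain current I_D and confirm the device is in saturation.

I_D ≈ 2.6 mA

V_G = V_DD·R_2/(R_1+R_2) = 12×47/103 = 5.48 V. With the source grounded, V_GS = V_G = 5.48 V.
Assume saturation: I_D = (k_n/2)(V_GS − V_t)² = (0.56/2)×(5.48 − 2.4)² = 0.28×3.08² = 2.65 mA.
V_DS = V_DD − I_D·R_D = 12 − 2.65×1.2 = 8.82 V.
Saturation requires V_DS ≥ V_GS − V_t = 3.08 V; 8.82 ≥ 3.08 ✓.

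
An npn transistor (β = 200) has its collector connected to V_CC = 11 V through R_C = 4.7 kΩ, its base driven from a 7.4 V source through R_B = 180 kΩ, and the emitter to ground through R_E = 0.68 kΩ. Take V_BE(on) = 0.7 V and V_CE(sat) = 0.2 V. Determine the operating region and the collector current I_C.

saturation; I_C ≈ 2 mA

Assume active: I_B = (7.4 − 0.7)/(180 + 201×0.68) = 0.0212 mA, I_C = β·I_B = 4.23 mA.
Then V_CE = 11 − 4.23×4.7 − 4.25×0.68 = -11.8 V < 0.2 V — the active assumption fails.
Re-solve with V_CE = 0.2 V. KCL at the emitter: V_E/R_E = (V_BB−0.7−V_E)/R_B + (V_CC−0.2−V_E)/R_C, giving V_E = 1.38 V.
I_C = (V_CC − 0.2 − V_E)/R_C = (10.8 − 1.38)/4.7 = 2 mA.
Check: I_B = (6.7 − 1.38)/180 = 0.0295 mA, and β·I_B = 5.91 mA > I_C, confirming saturation.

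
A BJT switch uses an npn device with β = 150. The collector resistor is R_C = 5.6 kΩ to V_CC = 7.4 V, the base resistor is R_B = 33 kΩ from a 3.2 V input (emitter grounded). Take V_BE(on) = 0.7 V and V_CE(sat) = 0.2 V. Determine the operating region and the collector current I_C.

Assume active: I_B = (3.2 − 0.7)/33 = 0.0758 mA, giving I_C = β·I_B = 11.4 mA.
But then V_CE = 7.4 − 11.4×5.6 = -56.2 V < V_CE(sat) = 0.2 V — impossible in the active region.
So the transistor is saturated. With V_CE = 0.2 V, I_C = (V_CC − 0.2)/R_C = 7.2/5.6 = 1.29 mA.
Check: β·I_B = 11.4 mA > I_C = 1.29 mA, confirming saturation.

saturation; I_C ≈ 1.3 mA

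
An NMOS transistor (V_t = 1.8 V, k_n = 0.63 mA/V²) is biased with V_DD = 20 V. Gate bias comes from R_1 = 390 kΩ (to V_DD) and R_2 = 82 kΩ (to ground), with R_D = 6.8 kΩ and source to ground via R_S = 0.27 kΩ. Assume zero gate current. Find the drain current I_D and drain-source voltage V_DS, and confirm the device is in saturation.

V_G = V_DD·R_2/(R_1+R_2) = 20×82/472 = 3.47 V.
Assume saturation: I_D = (k_n/2)(V_GS − V_t)² with V_GS = V_G − I_D·R_S = 3.47 − 0.27·I_D.
Substituting gives 0.023·I_D² − 1.28·I_D + 0.883 = 0, with roots I_D = 0.696 or 55.3 mA.
The root I_D = 55.3 mA gives V_GS = -11.4 V ≤ V_t, so take I_D = 0.696 mA.
Then V_GS = 3.29 V and V_DS = V_DD − I_D(R_D+R_S) = 20 − 0.696×7.07 = 15.1 V.
Saturation requires V_DS ≥ V_GS − V_t = 1.49 V; 15.1 ≥ 1.49 ✓.

I_D ≈ 0.7 mA, V_DS ≈ 15 V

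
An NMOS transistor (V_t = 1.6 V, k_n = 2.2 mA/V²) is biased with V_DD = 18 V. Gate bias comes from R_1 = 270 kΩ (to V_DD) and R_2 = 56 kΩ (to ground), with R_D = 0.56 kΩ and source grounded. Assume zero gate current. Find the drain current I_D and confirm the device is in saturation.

V_G = V_DD·R_2/(R_1+R_2) = 18×56/326 = 3.09 V. With the source grounded, V_GS = V_G = 3.09 V.
Assume saturation: I_D = (k_n/2)(V_GS − V_t)² = (2.2/2)×(3.09 − 1.6)² = 1.1×1.49² = 2.45 mA.
V_DS = V_DD − I_D·R_D = 18 − 2.45×0.56 = 16.6 V.
Saturation requires V_DS ≥ V_GS − V_t = 1.49 V; 16.6 ≥ 1.49 ✓.

I_D ≈ 2.4 mA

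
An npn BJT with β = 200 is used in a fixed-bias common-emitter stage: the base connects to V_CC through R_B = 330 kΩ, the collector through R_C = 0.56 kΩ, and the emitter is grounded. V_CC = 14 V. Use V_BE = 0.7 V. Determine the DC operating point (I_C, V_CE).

I_C ≈ 8.1 mA, V_CE ≈ 9.5 V

Base loop: V_CC = I_B·R_B + V_BE, so I_B = (14 − 0.7)/330 kΩ = 0.0403 mA.
In the active region I_C = β·I_B = 200 × 0.0403 = 8.06 mA.
Collector loop: V_CE = V_CC − I_C·R_C = 14 − 8.06×0.56 = 9.49 V.
Since V_CE = 9.49 V > V_CE(sat) ≈ 0.2 V, the transistor is in the active region as assumed.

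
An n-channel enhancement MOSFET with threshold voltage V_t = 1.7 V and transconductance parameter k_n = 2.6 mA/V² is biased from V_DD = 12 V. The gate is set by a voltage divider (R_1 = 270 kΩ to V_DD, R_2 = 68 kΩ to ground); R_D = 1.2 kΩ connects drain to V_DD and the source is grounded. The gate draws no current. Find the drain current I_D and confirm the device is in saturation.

V_G = V_DD·R_2/(R_1+R_2) = 12×68/338 = 2.41 V. With the source grounded, V_GS = V_G = 2.41 V.
Assume saturation: I_D = (k_n/2)(V_GS − V_t)² = (2.6/2)×(2.41 − 1.7)² = 1.3×0.714² = 0.663 mA.
V_DS = V_DD − I_D·R_D = 12 − 0.663×1.2 = 11.2 V.
Saturation requires V_DS ≥ V_GS − V_t = 0.714 V; 11.2 ≥ 0.714 ✓.

I_D ≈ 0.66 mA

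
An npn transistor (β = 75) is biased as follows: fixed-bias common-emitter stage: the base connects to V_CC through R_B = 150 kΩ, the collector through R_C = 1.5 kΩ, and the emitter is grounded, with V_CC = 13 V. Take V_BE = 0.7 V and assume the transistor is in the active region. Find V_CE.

V_CE ≈ 3.8 V

Base loop: V_CC = I_B·R_B + V_BE, so I_B = (13 − 0.7)/150 kΩ = 0.082 mA.
In the active region I_C = β·I_B = 75 × 0.082 = 6.15 mA.
Collector loop: V_CE = V_CC − I_C·R_C = 13 − 6.15×1.5 = 3.77 V.
Since V_CE = 3.77 V > V_CE(sat) ≈ 0.2 V, the transistor is in the active region as assumed.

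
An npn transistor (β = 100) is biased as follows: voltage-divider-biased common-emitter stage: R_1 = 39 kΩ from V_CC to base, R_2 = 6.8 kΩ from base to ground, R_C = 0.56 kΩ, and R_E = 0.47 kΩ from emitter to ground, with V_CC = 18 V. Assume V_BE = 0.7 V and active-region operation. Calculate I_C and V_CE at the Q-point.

Thevenize the base divider: V_Th = V_CC·R_2/(R_1+R_2) = 18×6.8/45.8 = 2.67 V, R_Th = R_1‖R_2 = 5.79 kΩ.
Base-emitter loop: V_Th = I_B·R_Th + V_BE + (β+1)I_B·R_E, so I_B = (2.67 − 0.7) / (5.79 + 101×0.47) = 0.037 mA.
I_C = β·I_B = 100×0.037 = 3.7 mA, and I_E = (β+1)I_B = 3.74 mA.
V_CE = V_CC − I_C·R_C − I_E·R_E = 18 − 3.7×0.56 − 3.74×0.47 = 14.2 V.
V_CE = 14.2 V > 0.2 V confirms active-region operation.

I_C ≈ 3.7 mA, V_CE ≈ 14 V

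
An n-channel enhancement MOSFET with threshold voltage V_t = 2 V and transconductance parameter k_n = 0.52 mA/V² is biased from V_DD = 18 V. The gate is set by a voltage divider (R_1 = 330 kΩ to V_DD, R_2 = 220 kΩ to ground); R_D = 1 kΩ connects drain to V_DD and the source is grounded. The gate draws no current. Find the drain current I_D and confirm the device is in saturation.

I_D ≈ 7 mA

V_G = V_DD·R_2/(R_1+R_2) = 18×220/550 = 7.2 V. With the source grounded, V_GS = V_G = 7.2 V.
Assume saturation: I_D = (k_n/2)(V_GS − V_t)² = (0.52/2)×(7.2 − 2)² = 0.26×5.2² = 7.03 mA.
V_DS = V_DD − I_D·R_D = 18 − 7.03×1 = 11 V.
Saturation requires V_DS ≥ V_GS − V_t = 5.2 V; 11 ≥ 5.2 ✓.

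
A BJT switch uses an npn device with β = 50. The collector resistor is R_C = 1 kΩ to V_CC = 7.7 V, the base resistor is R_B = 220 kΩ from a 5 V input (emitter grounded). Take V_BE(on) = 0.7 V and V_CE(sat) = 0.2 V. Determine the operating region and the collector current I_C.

Assume active. Base-emitter loop: I_B = (V_BB − V_BE)/R_B = (5 − 0.7)/220 = 0.0195 mA.
I_C = β·I_B = 50×0.0195 = 0.977 mA.
V_CE = V_CC − I_C·R_C = 7.7 − 0.977×1 = 6.72 V > V_CE(sat), so the active-region assumption holds.

active; I_C ≈ 0.98 mA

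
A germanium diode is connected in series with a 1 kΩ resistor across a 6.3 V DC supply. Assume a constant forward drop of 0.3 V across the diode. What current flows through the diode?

KVL around the loop: 6.3 = V_D + I·R = 0.3 + I × 1 kΩ.
So I = (6.3 − 0.3) / 1 kΩ = 6 / 1 = 6 mA.

I ≈ 6 mA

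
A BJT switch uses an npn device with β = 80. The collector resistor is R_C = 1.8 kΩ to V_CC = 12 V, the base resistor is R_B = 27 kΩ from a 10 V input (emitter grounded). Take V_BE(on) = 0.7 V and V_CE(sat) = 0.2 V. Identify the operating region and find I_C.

Assume active: I_B = (10 − 0.7)/27 = 0.344 mA, giving I_C = β·I_B = 27.6 mA.
But then V_CE = 12 − 27.6×1.8 = -37.6 V < V_CE(sat) = 0.2 V — impossible in the active region.
So the transistor is saturated. With V_CE = 0.2 V, I_C = (V_CC − 0.2)/R_C = 11.8/1.8 = 6.56 mA.
Check: β·I_B = 27.6 mA > I_C = 6.56 mA, confirming saturation.

saturation; I_C ≈ 6.6 mA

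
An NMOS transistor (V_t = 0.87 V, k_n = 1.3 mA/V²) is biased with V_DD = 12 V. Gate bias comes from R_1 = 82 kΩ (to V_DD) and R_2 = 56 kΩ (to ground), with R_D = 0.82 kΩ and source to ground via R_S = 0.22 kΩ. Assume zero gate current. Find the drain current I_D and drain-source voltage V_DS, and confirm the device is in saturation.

I_D ≈ 5.3 mA, V_DS ≈ 6.5 V

V_G = V_DD·R_2/(R_1+R_2) = 12×56/138 = 4.87 V.
Assume saturation: I_D = (k_n/2)(V_GS − V_t)² with V_GS = V_G − I_D·R_S = 4.87 − 0.22·I_D.
Substituting gives 0.0315·I_D² − 2.14·I_D + 10.4 = 0, with roots I_D = 5.26 or 62.9 mA.
The root I_D = 62.9 mA gives V_GS = -8.97 V ≤ V_t, so take I_D = 5.26 mA.
Then V_GS = 3.71 V and V_DS = V_DD − I_D(R_D+R_S) = 12 − 5.26×1.04 = 6.53 V.
Saturation requires V_DS ≥ V_GS − V_t = 2.84 V; 6.53 ≥ 2.84 ✓.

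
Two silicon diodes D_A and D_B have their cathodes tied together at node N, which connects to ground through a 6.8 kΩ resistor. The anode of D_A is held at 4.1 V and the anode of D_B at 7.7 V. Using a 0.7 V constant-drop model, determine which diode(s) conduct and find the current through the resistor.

Assume both conduct. Then node N would need to be at both 4.1−0.7 = 3.4 V and 7.7−0.7 = 7 V, which is impossible.
Assume only D_B conducts: V_N = 7.7 − 0.7 = 7 V, so I_R = 7/6.8 = 1.03 mA.
Check D_A: its anode-to-cathode voltage is 4.1 − 7 = -2.9 V < 0.7 V, so it is off. The assumption is consistent.

Only D_B conducts; I_R ≈ 1 mA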